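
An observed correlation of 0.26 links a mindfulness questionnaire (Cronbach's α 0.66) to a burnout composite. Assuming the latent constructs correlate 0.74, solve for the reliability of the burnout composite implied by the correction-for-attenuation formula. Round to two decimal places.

0.19

r_true = r_obs / √(r_xx · r_yy) ⇒ 0.74 = 0.26 / √(0.66 · r_yy).
√(0.66 · r_yy) = 0.26 / 0.74 = 0.3514; 0.66 · r_yy = 0.1235; r_yy = 0.1235 / 0.66 ≈ 0.19.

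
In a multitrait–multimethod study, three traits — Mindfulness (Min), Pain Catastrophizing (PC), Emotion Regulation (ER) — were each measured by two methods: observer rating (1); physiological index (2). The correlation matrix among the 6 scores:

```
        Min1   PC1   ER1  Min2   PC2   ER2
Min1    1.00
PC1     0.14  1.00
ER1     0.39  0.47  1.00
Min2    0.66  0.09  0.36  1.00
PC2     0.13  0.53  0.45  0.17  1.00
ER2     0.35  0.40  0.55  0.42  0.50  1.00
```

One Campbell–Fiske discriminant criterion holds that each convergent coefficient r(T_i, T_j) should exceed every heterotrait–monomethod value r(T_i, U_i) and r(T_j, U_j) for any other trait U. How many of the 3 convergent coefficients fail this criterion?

0

Checking each validity diagonal entry against its comparison values:
Min (methods 1·2): 0.66 vs {0.14, 0.17, 0.39, 0.42} → pass.
PC (methods 1·2): 0.53 vs {0.14, 0.17, 0.47, 0.50} → pass.
ER (methods 1·2): 0.55 vs {0.39, 0.42, 0.47, 0.50} → pass.
0 of 3 fail.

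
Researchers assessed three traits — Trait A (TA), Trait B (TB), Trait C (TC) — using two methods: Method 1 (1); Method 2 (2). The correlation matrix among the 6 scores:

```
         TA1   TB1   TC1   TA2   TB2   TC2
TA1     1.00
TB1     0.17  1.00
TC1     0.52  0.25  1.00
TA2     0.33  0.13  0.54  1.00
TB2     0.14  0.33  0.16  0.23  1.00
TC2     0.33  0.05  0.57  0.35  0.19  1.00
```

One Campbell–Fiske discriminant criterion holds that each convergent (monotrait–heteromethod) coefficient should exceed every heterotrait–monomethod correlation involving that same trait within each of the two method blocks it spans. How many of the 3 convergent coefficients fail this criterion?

1

Checking each validity diagonal entry against its comparison values:
TA (methods 1·2): 0.33 vs {0.17, 0.23, 0.52, 0.35} → fail.
TB (methods 1·2): 0.33 vs {0.17, 0.23, 0.25, 0.19} → pass.
TC (methods 1·2): 0.57 vs {0.52, 0.35, 0.25, 0.19} → pass.
1 of 3 fail.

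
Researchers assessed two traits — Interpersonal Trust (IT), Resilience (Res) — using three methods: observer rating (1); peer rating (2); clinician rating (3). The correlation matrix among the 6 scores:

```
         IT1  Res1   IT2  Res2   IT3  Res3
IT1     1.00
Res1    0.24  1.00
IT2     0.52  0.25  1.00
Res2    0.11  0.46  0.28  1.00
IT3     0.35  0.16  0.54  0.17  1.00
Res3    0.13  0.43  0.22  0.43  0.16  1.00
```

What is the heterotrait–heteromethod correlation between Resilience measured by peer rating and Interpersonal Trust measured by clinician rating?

Different traits and methods: r(Res2, IT3) = 0.17.

0.17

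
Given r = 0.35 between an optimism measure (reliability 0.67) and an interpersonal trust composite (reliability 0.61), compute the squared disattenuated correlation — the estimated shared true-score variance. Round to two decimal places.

Disattenuated r = 0.35 / √(0.67 × 0.61) = 0.35 / 0.6393 = 0.5475.
Shared true-score variance = 0.5475² = 0.2998 ≈ 0.30.

0.30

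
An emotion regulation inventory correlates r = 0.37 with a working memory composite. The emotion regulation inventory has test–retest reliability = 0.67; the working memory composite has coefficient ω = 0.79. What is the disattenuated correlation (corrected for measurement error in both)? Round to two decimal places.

0.51

r_true = r_obs / √(r_xx · r_yy) = 0.37 / √(0.67 × 0.79) = 0.37 / √0.5293 = 0.37 / 0.7275 ≈ 0.51.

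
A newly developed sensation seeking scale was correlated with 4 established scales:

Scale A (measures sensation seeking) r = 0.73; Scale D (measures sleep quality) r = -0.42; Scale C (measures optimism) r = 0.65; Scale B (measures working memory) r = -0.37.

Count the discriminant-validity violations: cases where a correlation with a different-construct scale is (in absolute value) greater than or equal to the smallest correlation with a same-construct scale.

Convergent (same construct = sensation seeking): Scale A.
Smallest convergent = 0.73. Discriminant |r|: 0.42, 0.65, 0.37; count ≥ 0.73 → 0.

0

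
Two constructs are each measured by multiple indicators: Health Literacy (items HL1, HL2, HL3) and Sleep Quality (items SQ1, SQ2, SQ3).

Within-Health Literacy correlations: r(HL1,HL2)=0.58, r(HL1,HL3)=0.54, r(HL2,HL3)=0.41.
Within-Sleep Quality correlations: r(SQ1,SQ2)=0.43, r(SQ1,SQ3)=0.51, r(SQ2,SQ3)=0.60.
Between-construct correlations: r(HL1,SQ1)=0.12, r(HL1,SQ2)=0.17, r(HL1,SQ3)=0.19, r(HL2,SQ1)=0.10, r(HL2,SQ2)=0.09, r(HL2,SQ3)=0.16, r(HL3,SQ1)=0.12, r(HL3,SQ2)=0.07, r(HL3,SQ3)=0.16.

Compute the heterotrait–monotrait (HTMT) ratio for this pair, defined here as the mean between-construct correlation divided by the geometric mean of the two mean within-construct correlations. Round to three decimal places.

0.256

Between-construct mean = 1.18/9 = 0.1311.
Mean within-HL = 1.53/3 = 0.5100; mean within-SQ = 1.54/3 = 0.5133.
Geometric mean = √(0.5100 × 0.5133) = 0.5116.
HTMT = 0.1311 / 0.5116 = 0.256.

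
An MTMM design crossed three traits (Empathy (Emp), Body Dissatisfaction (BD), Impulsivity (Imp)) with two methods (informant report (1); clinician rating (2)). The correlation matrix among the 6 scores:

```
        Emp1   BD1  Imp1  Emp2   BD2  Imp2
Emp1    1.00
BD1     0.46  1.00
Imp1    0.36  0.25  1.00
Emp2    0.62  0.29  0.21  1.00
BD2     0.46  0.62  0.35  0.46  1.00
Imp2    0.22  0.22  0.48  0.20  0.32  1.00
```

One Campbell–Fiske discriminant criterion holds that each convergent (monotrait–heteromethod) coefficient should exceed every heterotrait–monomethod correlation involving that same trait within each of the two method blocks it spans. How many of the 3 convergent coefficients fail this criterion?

Convergent coefficients and their comparison sets:
Emp (methods 1·2): 0.62 vs {0.46, 0.46, 0.36, 0.20} → pass.
BD (methods 1·2): 0.62 vs {0.46, 0.46, 0.25, 0.32} → pass.
Imp (methods 1·2): 0.48 vs {0.36, 0.20, 0.25, 0.32} → pass.
0 of 3 fail.

0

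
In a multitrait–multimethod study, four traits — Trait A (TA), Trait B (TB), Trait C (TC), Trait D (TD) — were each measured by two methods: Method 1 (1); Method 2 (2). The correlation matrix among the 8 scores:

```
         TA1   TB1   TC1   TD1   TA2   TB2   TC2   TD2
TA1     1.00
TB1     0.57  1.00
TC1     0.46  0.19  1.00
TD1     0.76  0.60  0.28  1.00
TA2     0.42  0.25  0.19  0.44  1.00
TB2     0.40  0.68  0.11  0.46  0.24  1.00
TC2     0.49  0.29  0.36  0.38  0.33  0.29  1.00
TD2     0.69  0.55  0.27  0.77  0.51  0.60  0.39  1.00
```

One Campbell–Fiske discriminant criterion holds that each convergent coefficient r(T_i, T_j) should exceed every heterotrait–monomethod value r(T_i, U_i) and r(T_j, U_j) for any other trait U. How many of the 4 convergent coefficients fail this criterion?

Checking each validity diagonal entry against its comparison values:
TA (methods 1·2): 0.42 vs {0.57, 0.24, 0.46, 0.33, 0.76, 0.51} → fail.
TB (methods 1·2): 0.68 vs {0.57, 0.24, 0.19, 0.29, 0.60, 0.60} → pass.
TC (methods 1·2): 0.36 vs {0.46, 0.33, 0.19, 0.29, 0.28, 0.39} → fail.
TD (methods 1·2): 0.77 vs {0.76, 0.51, 0.60, 0.60, 0.28, 0.39} → pass.
2 of 4 fail.

2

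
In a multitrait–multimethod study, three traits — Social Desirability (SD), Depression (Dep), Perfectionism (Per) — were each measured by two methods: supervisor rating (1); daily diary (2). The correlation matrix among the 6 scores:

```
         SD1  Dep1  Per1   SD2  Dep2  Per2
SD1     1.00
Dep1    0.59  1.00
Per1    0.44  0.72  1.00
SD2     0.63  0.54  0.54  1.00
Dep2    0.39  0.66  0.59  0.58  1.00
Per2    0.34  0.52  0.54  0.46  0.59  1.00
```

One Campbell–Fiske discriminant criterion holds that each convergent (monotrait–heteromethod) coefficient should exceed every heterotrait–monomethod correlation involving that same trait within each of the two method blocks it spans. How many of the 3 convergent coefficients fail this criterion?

2

Each convergent coefficient versus the relevant comparison correlations:
SD (methods 1·2): 0.63 vs {0.59, 0.58, 0.44, 0.46} → pass.
Dep (methods 1·2): 0.66 vs {0.59, 0.58, 0.72, 0.59} → fail.
Per (methods 1·2): 0.54 vs {0.44, 0.46, 0.72, 0.59} → fail.
2 of 3 fail.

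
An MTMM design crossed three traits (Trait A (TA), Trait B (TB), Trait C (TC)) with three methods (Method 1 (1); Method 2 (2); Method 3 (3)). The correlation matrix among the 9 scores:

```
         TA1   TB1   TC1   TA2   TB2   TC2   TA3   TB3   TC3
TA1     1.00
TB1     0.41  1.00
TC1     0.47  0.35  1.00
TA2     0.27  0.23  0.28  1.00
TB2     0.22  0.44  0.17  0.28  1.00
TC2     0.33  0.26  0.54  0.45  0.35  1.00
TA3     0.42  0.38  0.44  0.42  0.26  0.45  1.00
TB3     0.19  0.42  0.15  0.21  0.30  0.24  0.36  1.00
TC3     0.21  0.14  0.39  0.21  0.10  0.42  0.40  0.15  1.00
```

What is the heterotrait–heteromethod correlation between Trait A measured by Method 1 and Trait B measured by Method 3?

Different traits and methods: r(TA1, TB3) = 0.19.

0.19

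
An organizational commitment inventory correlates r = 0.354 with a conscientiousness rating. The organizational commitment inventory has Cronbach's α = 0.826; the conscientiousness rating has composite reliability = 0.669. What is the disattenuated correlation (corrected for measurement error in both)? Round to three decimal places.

r_true = r_obs / √(r_xx · r_yy) = 0.354 / √(0.826 × 0.669) = 0.354 / √0.552594 = 0.354 / 0.7434 ≈ 0.476.

0.476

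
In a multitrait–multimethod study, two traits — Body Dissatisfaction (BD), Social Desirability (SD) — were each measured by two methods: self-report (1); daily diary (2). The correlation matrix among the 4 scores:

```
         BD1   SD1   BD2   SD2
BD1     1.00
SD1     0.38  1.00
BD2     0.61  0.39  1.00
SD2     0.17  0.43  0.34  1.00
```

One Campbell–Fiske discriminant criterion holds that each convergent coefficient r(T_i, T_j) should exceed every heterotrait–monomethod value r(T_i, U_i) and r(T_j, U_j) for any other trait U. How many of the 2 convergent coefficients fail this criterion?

0

Each convergent coefficient versus the relevant comparison correlations:
BD (methods 1·2): 0.61 vs {0.38, 0.34} → pass.
SD (methods 1·2): 0.43 vs {0.38, 0.34} → pass.
0 of 2 fail.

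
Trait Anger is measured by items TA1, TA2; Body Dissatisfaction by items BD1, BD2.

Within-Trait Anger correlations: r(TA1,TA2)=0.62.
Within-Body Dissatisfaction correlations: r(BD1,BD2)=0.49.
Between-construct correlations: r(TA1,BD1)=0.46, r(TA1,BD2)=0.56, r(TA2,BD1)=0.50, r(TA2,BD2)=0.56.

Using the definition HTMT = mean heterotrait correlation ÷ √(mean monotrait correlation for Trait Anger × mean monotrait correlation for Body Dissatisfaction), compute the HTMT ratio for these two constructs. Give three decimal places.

0.943

Mean heterotrait r = 2.08/4 = 0.5200.
Mean within-TA = 0.62/1 = 0.6200; mean within-BD = 0.49/1 = 0.4900.
Geometric mean = √(0.6200 × 0.4900) = 0.5512.
HTMT = 0.5200 / 0.5512 = 0.943.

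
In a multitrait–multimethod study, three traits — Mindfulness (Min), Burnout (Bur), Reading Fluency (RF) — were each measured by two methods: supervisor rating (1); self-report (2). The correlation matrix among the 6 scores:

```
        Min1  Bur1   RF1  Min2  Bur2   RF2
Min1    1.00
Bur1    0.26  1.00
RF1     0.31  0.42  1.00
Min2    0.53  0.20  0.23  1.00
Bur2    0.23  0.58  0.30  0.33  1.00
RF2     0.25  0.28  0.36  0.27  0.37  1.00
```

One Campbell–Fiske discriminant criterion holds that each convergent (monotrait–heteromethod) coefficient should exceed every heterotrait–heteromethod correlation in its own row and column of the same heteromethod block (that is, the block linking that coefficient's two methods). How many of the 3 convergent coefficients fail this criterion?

0

Each convergent coefficient versus the relevant comparison correlations:
Min (methods 1·2): 0.53 vs {0.23, 0.20, 0.25, 0.23} → pass.
Bur (methods 1·2): 0.58 vs {0.20, 0.23, 0.28, 0.30} → pass.
RF (methods 1·2): 0.36 vs {0.23, 0.25, 0.30, 0.28} → pass.
0 of 3 fail.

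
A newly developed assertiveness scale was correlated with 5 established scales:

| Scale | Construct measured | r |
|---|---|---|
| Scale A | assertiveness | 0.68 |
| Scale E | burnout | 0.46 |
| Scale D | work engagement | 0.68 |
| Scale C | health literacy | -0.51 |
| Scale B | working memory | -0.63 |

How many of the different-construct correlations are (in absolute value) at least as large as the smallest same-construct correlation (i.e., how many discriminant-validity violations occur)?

1

Convergent (same construct = assertiveness): Scale A.
Smallest convergent = 0.68. Discriminant |r|: 0.46, 0.68, 0.51, 0.63; count ≥ 0.68 → 1.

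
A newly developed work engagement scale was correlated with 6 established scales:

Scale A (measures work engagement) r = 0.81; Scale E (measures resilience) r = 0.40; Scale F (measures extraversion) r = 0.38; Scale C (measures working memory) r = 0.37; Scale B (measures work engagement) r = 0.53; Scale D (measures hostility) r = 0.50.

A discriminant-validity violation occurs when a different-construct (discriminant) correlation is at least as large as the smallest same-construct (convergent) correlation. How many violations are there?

0

Convergent (same construct = work engagement): Scale A, Scale B.
Smallest convergent = 0.53. Discriminant values: 0.40, 0.38, 0.37, 0.50; count ≥ 0.53 → 0.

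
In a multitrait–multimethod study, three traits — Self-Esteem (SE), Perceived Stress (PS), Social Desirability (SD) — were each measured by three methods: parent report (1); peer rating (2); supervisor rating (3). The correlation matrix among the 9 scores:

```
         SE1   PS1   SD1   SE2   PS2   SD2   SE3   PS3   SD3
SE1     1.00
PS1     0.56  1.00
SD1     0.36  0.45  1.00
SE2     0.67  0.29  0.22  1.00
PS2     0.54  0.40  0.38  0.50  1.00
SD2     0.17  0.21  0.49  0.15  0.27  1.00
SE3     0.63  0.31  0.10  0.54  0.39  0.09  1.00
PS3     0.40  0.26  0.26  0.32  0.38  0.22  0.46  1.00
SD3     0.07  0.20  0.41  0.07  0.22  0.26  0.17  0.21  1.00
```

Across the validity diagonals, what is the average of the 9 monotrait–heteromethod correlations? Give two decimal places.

0.45

Convergent values: 0.67, 0.63, 0.54, 0.40, 0.26, 0.38, 0.49, 0.41, 0.26; mean = 4.04/9 = 0.45.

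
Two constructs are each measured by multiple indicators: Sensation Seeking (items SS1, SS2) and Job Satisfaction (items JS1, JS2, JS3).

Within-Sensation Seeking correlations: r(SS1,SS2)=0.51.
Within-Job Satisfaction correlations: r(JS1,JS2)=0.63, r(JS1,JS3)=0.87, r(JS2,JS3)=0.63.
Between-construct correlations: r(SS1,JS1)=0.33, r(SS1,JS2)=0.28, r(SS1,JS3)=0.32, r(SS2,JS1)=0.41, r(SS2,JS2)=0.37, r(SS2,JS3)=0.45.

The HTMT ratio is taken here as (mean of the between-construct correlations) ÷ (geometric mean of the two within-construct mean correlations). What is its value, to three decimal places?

0.598

Mean heterotrait r = 2.16/6 = 0.3600.
Mean within-SS = 0.51/1 = 0.5100; mean within-JS = 2.13/3 = 0.7100.
Geometric mean = √(0.5100 × 0.7100) = 0.6017.
HTMT = 0.3600 / 0.6017 = 0.598.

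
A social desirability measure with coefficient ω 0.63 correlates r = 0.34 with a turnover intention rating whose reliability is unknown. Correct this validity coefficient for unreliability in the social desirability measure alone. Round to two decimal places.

0.43

Single correction: r_c = r_obs / √r_xx = 0.34 / √0.63 = 0.34 / 0.7937 ≈ 0.43.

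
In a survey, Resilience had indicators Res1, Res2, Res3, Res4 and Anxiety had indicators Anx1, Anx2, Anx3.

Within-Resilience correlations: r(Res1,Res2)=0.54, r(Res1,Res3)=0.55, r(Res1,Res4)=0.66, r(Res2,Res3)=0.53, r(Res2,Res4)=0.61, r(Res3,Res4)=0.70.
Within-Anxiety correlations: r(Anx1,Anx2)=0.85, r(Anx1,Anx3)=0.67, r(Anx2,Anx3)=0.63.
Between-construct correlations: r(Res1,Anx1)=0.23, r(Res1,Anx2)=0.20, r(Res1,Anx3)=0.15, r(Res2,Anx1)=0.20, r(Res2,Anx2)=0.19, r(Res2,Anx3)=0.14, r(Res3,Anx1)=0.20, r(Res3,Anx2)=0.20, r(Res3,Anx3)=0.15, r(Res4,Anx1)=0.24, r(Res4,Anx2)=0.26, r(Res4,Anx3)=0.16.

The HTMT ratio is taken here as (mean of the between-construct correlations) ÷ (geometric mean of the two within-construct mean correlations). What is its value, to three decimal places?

0.295

Mean between = 2.32/12 = 0.1933.
Mean within-Res = 3.59/6 = 0.5983; mean within-Anx = 2.15/3 = 0.7167.
Geometric mean = √(0.5983 × 0.7167) = 0.6548.
HTMT = 0.1933 / 0.6548 = 0.295.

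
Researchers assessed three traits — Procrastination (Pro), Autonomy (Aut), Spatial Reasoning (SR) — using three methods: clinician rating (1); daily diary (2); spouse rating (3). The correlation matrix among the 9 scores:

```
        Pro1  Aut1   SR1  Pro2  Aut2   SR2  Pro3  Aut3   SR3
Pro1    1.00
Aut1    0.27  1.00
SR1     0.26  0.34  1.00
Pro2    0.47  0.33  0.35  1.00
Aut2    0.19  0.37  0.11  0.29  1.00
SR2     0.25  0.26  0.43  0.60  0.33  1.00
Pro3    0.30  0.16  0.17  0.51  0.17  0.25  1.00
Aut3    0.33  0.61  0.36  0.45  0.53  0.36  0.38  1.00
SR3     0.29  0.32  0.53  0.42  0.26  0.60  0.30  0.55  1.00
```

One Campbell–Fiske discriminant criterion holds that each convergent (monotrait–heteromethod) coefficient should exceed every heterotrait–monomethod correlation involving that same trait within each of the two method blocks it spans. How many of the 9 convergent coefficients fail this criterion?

Convergent coefficients and their comparison sets:
Pro (methods 1·2): 0.47 vs {0.27, 0.29, 0.26, 0.60} → fail.
Pro (methods 1·3): 0.30 vs {0.27, 0.38, 0.26, 0.30} → fail.
Pro (methods 2·3): 0.51 vs {0.29, 0.38, 0.60, 0.30} → fail.
Aut (methods 1·2): 0.37 vs {0.27, 0.29, 0.34, 0.33} → pass.
Aut (methods 1·3): 0.61 vs {0.27, 0.38, 0.34, 0.55} → pass.
Aut (methods 2·3): 0.53 vs {0.29, 0.38, 0.33, 0.55} → fail.
SR (methods 1·2): 0.43 vs {0.26, 0.60, 0.34, 0.33} → fail.
SR (methods 1·3): 0.53 vs {0.26, 0.30, 0.34, 0.55} → fail.
SR (methods 2·3): 0.60 vs {0.60, 0.30, 0.33, 0.55} → fail.
7 of 9 fail.

7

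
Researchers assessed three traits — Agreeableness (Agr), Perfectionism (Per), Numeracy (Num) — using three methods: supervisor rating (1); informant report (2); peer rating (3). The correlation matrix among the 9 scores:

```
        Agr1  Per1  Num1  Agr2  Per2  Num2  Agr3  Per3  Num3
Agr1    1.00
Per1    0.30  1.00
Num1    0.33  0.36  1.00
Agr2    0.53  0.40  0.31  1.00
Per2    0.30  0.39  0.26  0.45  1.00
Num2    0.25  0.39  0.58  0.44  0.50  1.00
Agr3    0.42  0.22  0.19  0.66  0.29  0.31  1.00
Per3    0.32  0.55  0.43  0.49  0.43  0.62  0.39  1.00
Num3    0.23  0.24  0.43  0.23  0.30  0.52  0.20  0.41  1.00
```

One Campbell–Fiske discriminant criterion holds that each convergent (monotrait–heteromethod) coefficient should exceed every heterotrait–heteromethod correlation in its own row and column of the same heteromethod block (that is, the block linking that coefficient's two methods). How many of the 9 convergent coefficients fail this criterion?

Checking each validity diagonal entry against its comparison values:
Agr (methods 1·2): 0.53 vs {0.30, 0.40, 0.25, 0.31} → pass.
Agr (methods 1·3): 0.42 vs {0.32, 0.22, 0.23, 0.19} → pass.
Agr (methods 2·3): 0.66 vs {0.49, 0.29, 0.23, 0.31} → pass.
Per (methods 1·2): 0.39 vs {0.40, 0.30, 0.39, 0.26} → fail.
Per (methods 1·3): 0.55 vs {0.22, 0.32, 0.24, 0.43} → pass.
Per (methods 2·3): 0.43 vs {0.29, 0.49, 0.30, 0.62} → fail.
Num (methods 1·2): 0.58 vs {0.31, 0.25, 0.26, 0.39} → pass.
Num (methods 1·3): 0.43 vs {0.19, 0.23, 0.43, 0.24} → fail.
Num (methods 2·3): 0.52 vs {0.31, 0.23, 0.62, 0.30} → fail.
4 of 9 fail.

4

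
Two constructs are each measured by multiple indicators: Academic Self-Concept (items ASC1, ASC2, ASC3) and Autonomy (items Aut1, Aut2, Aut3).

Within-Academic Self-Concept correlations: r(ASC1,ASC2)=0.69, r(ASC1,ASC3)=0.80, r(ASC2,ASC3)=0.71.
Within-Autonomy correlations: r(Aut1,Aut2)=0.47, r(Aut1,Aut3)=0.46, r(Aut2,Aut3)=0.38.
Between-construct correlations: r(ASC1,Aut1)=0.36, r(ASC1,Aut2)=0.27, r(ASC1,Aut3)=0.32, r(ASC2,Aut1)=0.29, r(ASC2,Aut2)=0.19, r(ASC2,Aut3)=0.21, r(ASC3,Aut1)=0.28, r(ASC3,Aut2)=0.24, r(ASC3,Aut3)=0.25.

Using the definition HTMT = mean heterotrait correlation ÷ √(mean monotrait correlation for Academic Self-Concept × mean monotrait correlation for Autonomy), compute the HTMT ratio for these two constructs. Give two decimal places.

0.47

Mean heterotrait r = 2.41/9 = 0.2678.
Mean within-ASC = 2.20/3 = 0.7333; mean within-Aut = 1.31/3 = 0.4367.
Geometric mean = √(0.7333 × 0.4367) = 0.5659.
HTMT = 0.2678 / 0.5659 = 0.47.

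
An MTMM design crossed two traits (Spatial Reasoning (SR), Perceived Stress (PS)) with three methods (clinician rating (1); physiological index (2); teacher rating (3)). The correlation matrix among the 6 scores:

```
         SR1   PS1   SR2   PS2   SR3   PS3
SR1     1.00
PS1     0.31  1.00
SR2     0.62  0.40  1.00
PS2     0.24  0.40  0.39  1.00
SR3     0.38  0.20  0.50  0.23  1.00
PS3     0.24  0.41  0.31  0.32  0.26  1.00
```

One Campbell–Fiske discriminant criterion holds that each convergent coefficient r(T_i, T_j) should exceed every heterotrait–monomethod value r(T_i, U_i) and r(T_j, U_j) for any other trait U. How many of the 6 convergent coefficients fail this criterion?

1

Each convergent coefficient versus the relevant comparison correlations:
SR (methods 1·2): 0.62 vs {0.31, 0.39} → pass.
SR (methods 1·3): 0.38 vs {0.31, 0.26} → pass.
SR (methods 2·3): 0.50 vs {0.39, 0.26} → pass.
PS (methods 1·2): 0.40 vs {0.31, 0.39} → pass.
PS (methods 1·3): 0.41 vs {0.31, 0.26} → pass.
PS (methods 2·3): 0.32 vs {0.39, 0.26} → fail.
1 of 6 fail.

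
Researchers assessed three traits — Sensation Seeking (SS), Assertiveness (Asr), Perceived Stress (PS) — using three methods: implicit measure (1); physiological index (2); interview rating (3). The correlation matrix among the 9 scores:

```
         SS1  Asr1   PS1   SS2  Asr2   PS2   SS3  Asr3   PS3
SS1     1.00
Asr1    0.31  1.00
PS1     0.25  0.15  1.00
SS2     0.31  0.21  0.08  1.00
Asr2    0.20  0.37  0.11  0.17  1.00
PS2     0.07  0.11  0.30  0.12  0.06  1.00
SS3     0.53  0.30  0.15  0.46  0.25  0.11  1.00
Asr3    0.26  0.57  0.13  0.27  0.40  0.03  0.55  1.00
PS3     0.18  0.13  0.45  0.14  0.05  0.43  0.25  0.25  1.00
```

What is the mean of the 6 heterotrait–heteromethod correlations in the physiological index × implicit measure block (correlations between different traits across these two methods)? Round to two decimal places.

HTHM values (method 2 × method 1): 0.21, 0.08, 0.20, 0.11, 0.07, 0.11; mean = 0.78/6 = 0.13.

0.13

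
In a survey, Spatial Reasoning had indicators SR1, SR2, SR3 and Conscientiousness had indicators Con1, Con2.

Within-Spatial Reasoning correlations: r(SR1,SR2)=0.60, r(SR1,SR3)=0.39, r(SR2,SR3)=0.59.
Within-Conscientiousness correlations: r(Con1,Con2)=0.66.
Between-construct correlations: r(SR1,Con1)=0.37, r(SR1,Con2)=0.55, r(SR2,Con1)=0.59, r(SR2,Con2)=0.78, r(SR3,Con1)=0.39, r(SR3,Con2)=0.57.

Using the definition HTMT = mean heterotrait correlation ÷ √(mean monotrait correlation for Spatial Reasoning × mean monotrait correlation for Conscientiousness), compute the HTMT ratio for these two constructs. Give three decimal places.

0.919

Mean between = 3.25/6 = 0.5417.
Mean within-SR = 1.58/3 = 0.5267; mean within-Con = 0.66/1 = 0.6600.
Geometric mean = √(0.5267 × 0.6600) = 0.5896.
HTMT = 0.5417 / 0.5896 = 0.919.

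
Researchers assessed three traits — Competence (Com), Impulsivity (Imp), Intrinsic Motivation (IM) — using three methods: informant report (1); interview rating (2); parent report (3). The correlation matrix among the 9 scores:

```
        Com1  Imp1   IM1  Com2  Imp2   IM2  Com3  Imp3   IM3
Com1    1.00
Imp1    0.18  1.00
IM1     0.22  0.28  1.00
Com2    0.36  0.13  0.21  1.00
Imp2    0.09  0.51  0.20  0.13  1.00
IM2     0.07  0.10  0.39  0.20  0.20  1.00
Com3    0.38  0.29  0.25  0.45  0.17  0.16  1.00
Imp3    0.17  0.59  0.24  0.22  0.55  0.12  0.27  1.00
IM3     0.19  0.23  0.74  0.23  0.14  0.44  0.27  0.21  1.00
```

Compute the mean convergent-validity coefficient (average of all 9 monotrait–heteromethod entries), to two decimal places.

0.49

Convergent values: 0.36, 0.38, 0.45, 0.51, 0.59, 0.55, 0.39, 0.74, 0.44; mean = 4.41/9 = 0.49.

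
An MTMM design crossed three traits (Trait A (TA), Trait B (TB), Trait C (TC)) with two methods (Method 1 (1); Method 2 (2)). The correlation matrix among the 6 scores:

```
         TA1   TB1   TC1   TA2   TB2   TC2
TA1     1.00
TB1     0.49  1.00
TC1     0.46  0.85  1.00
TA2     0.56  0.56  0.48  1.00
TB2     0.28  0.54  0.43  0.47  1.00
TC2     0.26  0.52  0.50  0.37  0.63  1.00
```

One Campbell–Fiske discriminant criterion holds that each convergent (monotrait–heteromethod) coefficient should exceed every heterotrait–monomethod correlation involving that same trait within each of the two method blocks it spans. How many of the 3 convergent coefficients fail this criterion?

2

Each convergent coefficient versus the relevant comparison correlations:
TA (methods 1·2): 0.56 vs {0.49, 0.47, 0.46, 0.37} → pass.
TB (methods 1·2): 0.54 vs {0.49, 0.47, 0.85, 0.63} → fail.
TC (methods 1·2): 0.50 vs {0.46, 0.37, 0.85, 0.63} → fail.
2 of 3 fail.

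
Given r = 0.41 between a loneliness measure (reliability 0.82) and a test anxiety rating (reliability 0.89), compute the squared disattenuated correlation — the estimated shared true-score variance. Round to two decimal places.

Disattenuated r = 0.41 / √(0.82 × 0.89) = 0.41 / 0.8543 = 0.4799.
Shared true-score variance = 0.4799² = 0.2303 ≈ 0.23.

0.23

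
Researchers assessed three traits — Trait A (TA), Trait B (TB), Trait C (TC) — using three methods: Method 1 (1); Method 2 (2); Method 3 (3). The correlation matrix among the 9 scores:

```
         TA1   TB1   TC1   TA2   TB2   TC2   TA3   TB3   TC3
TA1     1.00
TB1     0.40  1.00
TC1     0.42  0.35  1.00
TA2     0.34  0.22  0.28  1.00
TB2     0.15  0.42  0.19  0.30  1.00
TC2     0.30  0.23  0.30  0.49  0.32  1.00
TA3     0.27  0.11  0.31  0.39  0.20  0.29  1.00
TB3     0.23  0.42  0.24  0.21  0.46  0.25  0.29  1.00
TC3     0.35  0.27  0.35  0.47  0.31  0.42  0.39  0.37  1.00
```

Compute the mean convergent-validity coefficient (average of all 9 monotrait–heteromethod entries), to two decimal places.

0.37

Convergent values: 0.34, 0.27, 0.39, 0.42, 0.42, 0.46, 0.30, 0.35, 0.42; mean = 3.37/9 = 0.37.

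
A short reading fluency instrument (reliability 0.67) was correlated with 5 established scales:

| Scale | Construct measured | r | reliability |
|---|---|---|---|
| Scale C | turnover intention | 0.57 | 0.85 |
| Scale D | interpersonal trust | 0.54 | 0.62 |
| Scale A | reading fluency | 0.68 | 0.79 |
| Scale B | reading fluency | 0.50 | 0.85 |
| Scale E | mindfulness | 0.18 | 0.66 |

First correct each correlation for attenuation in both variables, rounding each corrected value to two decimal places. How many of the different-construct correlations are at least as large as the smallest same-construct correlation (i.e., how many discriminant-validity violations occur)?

Disattenuated r (r / √(r_scale · r_new)):
  Scale C (disc): 0.57 / √(0.85·0.67) = 0.76
  Scale D (disc): 0.54 / √(0.62·0.67) = 0.84
  Scale A (conv): 0.68 / √(0.79·0.67) = 0.93
  Scale B (conv): 0.50 / √(0.85·0.67) = 0.66
  Scale E (disc): 0.18 / √(0.66·0.67) = 0.27
Smallest convergent = 0.66. Discriminant values: 0.76, 0.84, 0.27; count ≥ 0.66 → 2.

2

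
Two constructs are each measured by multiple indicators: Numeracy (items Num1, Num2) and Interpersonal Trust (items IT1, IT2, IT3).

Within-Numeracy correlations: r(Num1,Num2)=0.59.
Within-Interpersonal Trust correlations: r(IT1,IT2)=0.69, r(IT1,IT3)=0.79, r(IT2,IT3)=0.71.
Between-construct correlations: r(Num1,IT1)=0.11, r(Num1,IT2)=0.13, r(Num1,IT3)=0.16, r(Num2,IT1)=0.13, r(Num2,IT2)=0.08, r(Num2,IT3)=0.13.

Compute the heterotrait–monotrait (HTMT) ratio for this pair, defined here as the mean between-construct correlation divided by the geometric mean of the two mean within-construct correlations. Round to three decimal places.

0.188

Mean between = 0.74/6 = 0.1233.
Mean within-Num = 0.59/1 = 0.5900; mean within-IT = 2.19/3 = 0.7300.
Geometric mean = √(0.5900 × 0.7300) = 0.6563.
HTMT = 0.1233 / 0.6563 = 0.188.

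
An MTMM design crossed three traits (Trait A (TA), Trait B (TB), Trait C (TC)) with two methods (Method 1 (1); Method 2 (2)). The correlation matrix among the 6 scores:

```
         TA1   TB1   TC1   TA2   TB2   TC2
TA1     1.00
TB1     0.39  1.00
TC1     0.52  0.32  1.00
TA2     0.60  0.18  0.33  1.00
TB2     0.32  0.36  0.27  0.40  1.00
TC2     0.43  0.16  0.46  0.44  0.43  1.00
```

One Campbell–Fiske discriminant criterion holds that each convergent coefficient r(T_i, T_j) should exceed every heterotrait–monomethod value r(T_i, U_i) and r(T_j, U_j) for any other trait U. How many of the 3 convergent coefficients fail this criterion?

2

Each convergent coefficient versus the relevant comparison correlations:
TA (methods 1·2): 0.60 vs {0.39, 0.40, 0.52, 0.44} → pass.
TB (methods 1·2): 0.36 vs {0.39, 0.40, 0.32, 0.43} → fail.
TC (methods 1·2): 0.46 vs {0.52, 0.44, 0.32, 0.43} → fail.
2 of 3 fail.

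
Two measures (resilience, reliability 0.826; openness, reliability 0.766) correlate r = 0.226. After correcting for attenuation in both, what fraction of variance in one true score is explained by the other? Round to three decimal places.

0.081

Disattenuated r = 0.226 / √(0.826 × 0.766) = 0.226 / 0.7954 = 0.2841.
Shared true-score variance = 0.2841² = 0.0807 ≈ 0.081.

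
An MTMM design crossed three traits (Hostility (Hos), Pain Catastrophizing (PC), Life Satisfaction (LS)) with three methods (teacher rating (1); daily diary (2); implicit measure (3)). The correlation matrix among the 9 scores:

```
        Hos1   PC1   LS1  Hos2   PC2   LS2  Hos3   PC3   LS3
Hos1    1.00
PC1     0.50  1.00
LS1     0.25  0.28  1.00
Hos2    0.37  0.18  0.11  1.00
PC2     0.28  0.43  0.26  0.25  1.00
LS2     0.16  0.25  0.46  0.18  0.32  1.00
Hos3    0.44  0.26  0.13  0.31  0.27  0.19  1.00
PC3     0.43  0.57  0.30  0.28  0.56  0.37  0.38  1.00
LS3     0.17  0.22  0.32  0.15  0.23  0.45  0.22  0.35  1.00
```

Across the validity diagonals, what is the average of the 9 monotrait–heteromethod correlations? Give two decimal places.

0.43

Convergent values: 0.37, 0.44, 0.31, 0.43, 0.57, 0.56, 0.46, 0.32, 0.45; mean = 3.91/9 = 0.43.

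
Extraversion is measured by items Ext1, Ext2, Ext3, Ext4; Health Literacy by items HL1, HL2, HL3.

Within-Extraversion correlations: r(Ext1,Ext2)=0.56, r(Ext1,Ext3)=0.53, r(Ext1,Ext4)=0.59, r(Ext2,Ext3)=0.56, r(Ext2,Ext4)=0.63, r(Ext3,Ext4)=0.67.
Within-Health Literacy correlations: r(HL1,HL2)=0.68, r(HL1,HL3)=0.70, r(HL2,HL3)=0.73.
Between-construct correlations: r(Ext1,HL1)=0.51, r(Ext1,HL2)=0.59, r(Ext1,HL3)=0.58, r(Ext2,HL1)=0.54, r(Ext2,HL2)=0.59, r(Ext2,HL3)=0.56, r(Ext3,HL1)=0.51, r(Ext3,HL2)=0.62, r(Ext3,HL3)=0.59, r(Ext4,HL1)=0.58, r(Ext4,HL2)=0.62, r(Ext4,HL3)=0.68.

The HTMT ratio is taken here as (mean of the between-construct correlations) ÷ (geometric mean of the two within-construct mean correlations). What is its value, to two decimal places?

0.90

Mean between = 6.97/12 = 0.5808.
Mean within-Ext = 3.54/6 = 0.5900; mean within-HL = 2.11/3 = 0.7033.
Geometric mean = √(0.5900 × 0.7033) = 0.6442.
HTMT = 0.5808 / 0.6442 = 0.90.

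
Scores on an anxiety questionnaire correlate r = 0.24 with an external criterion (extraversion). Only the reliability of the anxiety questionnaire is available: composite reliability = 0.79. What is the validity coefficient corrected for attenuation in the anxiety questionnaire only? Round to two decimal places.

Single correction: r_c = r_obs / √r_xx = 0.24 / √0.79 = 0.24 / 0.8888 ≈ 0.27.

0.27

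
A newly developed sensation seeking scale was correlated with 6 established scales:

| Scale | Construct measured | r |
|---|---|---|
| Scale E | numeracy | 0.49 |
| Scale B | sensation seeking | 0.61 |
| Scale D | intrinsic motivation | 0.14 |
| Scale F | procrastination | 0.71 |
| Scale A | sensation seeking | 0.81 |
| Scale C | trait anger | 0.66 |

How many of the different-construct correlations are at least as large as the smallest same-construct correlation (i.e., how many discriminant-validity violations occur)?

Convergent (same construct = sensation seeking): Scale B, Scale A.
Smallest convergent = 0.61. Discriminant values: 0.49, 0.14, 0.71, 0.66; count ≥ 0.61 → 2.

2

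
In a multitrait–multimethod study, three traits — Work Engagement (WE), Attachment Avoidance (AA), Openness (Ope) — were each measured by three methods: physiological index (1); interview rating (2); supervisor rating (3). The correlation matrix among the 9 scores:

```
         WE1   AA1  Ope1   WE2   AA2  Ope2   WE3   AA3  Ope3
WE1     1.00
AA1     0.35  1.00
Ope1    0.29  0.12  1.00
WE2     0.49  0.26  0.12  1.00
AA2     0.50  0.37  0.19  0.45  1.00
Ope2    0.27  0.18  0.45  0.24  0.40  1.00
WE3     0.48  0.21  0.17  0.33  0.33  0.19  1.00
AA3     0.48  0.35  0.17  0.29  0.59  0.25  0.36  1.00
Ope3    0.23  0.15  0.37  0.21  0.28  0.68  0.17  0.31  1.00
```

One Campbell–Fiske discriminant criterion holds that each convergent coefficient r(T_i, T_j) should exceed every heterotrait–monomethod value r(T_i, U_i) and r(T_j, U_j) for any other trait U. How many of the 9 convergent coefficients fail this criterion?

Each convergent coefficient versus the relevant comparison correlations:
WE (methods 1·2): 0.49 vs {0.35, 0.45, 0.29, 0.24} → pass.
WE (methods 1·3): 0.48 vs {0.35, 0.36, 0.29, 0.17} → pass.
WE (methods 2·3): 0.33 vs {0.45, 0.36, 0.24, 0.17} → fail.
AA (methods 1·2): 0.37 vs {0.35, 0.45, 0.12, 0.40} → fail.
AA (methods 1·3): 0.35 vs {0.35, 0.36, 0.12, 0.31} → fail.
AA (methods 2·3): 0.59 vs {0.45, 0.36, 0.40, 0.31} → pass.
Ope (methods 1·2): 0.45 vs {0.29, 0.24, 0.12, 0.40} → pass.
Ope (methods 1·3): 0.37 vs {0.29, 0.17, 0.12, 0.31} → pass.
Ope (methods 2·3): 0.68 vs {0.24, 0.17, 0.40, 0.31} → pass.
3 of 9 fail.

3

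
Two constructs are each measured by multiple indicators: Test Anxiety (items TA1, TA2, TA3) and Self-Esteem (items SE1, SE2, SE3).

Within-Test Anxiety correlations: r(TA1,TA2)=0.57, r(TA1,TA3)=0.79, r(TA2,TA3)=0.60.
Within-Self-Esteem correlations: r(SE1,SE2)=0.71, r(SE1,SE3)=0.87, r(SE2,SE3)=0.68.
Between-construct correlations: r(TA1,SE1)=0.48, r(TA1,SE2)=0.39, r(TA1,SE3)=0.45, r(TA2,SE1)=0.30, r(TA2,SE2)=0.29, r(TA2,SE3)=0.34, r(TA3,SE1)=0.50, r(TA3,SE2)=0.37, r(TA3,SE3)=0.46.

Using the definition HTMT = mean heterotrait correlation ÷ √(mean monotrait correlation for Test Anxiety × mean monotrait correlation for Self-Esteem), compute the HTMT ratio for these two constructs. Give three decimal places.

Between-construct mean = 3.58/9 = 0.3978.
Mean within-TA = 1.96/3 = 0.6533; mean within-SE = 2.26/3 = 0.7533.
Geometric mean = √(0.6533 × 0.7533) = 0.7015.
HTMT = 0.3978 / 0.7015 = 0.567.

0.567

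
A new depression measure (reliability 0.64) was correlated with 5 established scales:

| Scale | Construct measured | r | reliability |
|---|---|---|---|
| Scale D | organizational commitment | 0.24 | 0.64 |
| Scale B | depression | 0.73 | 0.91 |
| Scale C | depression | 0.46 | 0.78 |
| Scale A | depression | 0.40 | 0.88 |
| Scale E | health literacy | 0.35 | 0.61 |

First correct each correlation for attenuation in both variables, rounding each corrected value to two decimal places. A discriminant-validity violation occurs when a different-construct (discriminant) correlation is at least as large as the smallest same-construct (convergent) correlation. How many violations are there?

1

Disattenuated r (r / √(r_scale · r_new)):
  Scale D (disc): 0.24 / √(0.64·0.64) = 0.38
  Scale B (conv): 0.73 / √(0.91·0.64) = 0.96
  Scale C (conv): 0.46 / √(0.78·0.64) = 0.65
  Scale A (conv): 0.40 / √(0.88·0.64) = 0.53
  Scale E (disc): 0.35 / √(0.61·0.64) = 0.56
Smallest convergent = 0.53. Discriminant values: 0.38, 0.56; count ≥ 0.53 → 1.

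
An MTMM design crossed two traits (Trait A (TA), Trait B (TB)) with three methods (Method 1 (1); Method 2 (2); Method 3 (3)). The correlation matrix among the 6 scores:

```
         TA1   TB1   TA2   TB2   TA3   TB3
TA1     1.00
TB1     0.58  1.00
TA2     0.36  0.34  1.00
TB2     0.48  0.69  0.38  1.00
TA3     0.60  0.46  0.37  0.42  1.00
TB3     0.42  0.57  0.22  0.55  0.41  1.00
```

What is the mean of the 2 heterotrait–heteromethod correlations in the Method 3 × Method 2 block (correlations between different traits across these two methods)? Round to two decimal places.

0.32

HTHM values (method 3 × method 2): 0.42, 0.22; mean = 0.64/2 = 0.32.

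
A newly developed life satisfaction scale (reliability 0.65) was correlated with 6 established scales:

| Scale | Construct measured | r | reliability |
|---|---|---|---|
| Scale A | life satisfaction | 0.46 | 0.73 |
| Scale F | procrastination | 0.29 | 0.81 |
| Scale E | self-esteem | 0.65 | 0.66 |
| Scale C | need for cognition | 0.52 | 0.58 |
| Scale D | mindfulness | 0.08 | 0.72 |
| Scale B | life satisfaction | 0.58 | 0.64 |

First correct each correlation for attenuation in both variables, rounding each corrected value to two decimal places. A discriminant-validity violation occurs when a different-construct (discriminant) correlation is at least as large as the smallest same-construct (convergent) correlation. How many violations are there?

2

Disattenuated r (r / √(r_scale · r_new)):
  Scale A (conv): 0.46 / √(0.73·0.65) = 0.67
  Scale F (disc): 0.29 / √(0.81·0.65) = 0.40
  Scale E (disc): 0.65 / √(0.66·0.65) = 0.99
  Scale C (disc): 0.52 / √(0.58·0.65) = 0.85
  Scale D (disc): 0.08 / √(0.72·0.65) = 0.12
  Scale B (conv): 0.58 / √(0.64·0.65) = 0.90
Smallest convergent = 0.67. Discriminant values: 0.40, 0.99, 0.85, 0.12; count ≥ 0.67 → 2.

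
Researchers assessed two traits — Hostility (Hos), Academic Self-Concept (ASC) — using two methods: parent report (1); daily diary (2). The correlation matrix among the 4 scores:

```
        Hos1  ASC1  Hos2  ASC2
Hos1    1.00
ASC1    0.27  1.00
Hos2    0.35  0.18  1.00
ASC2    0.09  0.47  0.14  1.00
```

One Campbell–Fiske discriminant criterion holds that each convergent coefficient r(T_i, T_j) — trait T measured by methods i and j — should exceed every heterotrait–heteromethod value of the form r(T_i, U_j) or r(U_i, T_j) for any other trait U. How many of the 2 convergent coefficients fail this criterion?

Checking each validity diagonal entry against its comparison values:
Hos (methods 1·2): 0.35 vs {0.09, 0.18} → pass.
ASC (methods 1·2): 0.47 vs {0.18, 0.09} → pass.
0 of 2 fail.

0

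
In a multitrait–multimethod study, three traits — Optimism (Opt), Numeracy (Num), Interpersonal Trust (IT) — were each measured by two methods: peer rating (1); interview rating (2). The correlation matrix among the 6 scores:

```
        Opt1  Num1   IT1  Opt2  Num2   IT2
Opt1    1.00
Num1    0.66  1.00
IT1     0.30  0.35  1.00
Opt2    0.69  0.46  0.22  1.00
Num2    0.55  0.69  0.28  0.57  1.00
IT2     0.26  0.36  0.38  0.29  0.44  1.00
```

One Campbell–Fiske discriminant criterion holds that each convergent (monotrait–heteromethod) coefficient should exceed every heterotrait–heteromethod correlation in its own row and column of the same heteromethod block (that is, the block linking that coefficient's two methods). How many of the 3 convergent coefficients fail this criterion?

Convergent coefficients and their comparison sets:
Opt (methods 1·2): 0.69 vs {0.55, 0.46, 0.26, 0.22} → pass.
Num (methods 1·2): 0.69 vs {0.46, 0.55, 0.36, 0.28} → pass.
IT (methods 1·2): 0.38 vs {0.22, 0.26, 0.28, 0.36} → pass.
0 of 3 fail.

0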